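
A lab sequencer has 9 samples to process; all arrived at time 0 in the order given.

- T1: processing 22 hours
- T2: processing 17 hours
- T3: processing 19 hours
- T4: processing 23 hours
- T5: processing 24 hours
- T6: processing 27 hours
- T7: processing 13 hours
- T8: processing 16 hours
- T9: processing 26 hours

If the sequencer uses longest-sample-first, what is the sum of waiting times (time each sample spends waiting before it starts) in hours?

LPT (decreasing processing time): T6 T9 T5 T4 T1 T3 T2 T8 T7.
T6: waits 0, runs 0→27
T9: waits 27, runs 27→53
T5: waits 53, runs 53→77
T4: waits 77, runs 77→100
T1: waits 100, runs 100→122
T3: waits 122, runs 122→141
T2: waits 141, runs 141→158
T8: waits 158, runs 158→174
T7: waits 174, runs 174→187
Sum = 0+27+53+77+100+122+141+158+174 = 852.

852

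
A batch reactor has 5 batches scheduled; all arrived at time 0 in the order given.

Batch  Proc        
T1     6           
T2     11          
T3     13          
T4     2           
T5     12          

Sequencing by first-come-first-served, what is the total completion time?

129

FIFO (arrival order): T1 T2 T3 T4 T5.
T1: 0→6
T2: 6→17
T3: 17→30
T4: 30→32
T5: 32→44
Sum = 6+17+30+32+44 = 129.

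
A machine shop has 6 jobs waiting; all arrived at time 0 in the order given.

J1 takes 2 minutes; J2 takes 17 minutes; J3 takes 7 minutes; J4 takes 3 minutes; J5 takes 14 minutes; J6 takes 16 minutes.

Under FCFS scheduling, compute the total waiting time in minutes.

119

FIFO (arrival order): J1 J2 J3 J4 J5 J6.
J1: waits 0, runs 0→2
J2: waits 2, runs 2→19
J3: waits 19, runs 19→26
J4: waits 26, runs 26→29
J5: waits 29, runs 29→43
J6: waits 43, runs 43→59
Sum = 0+2+19+26+29+43 = 119.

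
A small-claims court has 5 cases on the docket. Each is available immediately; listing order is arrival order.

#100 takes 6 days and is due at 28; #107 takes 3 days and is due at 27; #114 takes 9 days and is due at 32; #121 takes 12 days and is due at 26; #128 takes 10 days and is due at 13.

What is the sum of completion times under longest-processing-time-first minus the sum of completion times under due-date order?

14

LPT (decreasing processing time): #121 #128 #114 #100 #107.
#121: 0→12
#128: 12→22
#114: 22→31
#100: 31→37
#107: 37→40
Sum = 12+22+31+37+40 = 142.
EDD (increasing due date): #128 #121 #107 #100 #114.
#128: 0→10
#121: 10→22
#107: 22→25
#100: 25→31
#114: 31→40
Sum = 10+22+25+31+40 = 128.
Difference = 142 − 128 = 14.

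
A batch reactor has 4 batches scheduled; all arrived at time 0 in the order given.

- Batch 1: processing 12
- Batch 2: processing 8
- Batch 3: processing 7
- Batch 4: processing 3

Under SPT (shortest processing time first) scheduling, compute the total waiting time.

SPT (increasing processing time): Batch 4 Batch 3 Batch 2 Batch 1.
Batch 4: waits 0, runs 0→3
Batch 3: waits 3, runs 3→10
Batch 2: waits 10, runs 10→18
Batch 1: waits 18, runs 18→30
Sum = 0+3+10+18 = 31.

31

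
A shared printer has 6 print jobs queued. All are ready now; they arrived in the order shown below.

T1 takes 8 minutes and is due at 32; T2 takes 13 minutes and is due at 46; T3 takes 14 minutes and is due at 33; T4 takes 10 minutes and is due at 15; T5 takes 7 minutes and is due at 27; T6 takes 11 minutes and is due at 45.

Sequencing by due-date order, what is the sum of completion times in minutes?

204

EDD (increasing due date): T4 T5 T1 T3 T6 T2.
T4: 0→10
T5: 10→17
T1: 17→25
T3: 25→39
T6: 39→50
T2: 50→63
Sum = 10+17+25+39+50+63 = 204.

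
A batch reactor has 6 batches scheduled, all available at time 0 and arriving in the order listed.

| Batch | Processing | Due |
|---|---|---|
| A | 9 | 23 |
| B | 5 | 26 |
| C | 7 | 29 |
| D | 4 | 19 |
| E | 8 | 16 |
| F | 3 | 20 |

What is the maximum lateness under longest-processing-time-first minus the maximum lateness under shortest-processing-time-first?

3

LPT (decreasing processing time): A E C B D F.
A: 0→9, due 23, lateness -14
E: 9→17, due 16, lateness 1
C: 17→24, due 29, lateness -5
B: 24→29, due 26, lateness 3
D: 29→33, due 19, lateness 14
F: 33→36, due 20, lateness 16
Maximum = 16.
SPT (increasing processing time): F D B C E A.
F: 0→3, due 20, lateness -17
D: 3→7, due 19, lateness -12
B: 7→12, due 26, lateness -14
C: 12→19, due 29, lateness -10
E: 19→27, due 16, lateness 11
A: 27→36, due 23, lateness 13
Maximum = 13.
Difference = 16 − 13 = 3.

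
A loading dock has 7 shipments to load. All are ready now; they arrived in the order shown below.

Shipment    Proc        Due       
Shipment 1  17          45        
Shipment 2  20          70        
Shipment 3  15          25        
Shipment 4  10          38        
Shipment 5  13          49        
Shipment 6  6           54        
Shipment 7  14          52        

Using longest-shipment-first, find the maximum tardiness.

51

LPT (decreasing processing time): Shipment 2 Shipment 1 Shipment 3 Shipment 7 Shipment 5 Shipment 4 Shipment 6.
Shipment 2: 0→20, due 70, tardiness 0
Shipment 1: 20→37, due 45, tardiness 0
Shipment 3: 37→52, due 25, tardiness 27
Shipment 7: 52→66, due 52, tardiness 14
Shipment 5: 66→79, due 49, tardiness 30
Shipment 4: 79→89, due 38, tardiness 51
Shipment 6: 89→95, due 54, tardiness 41
Maximum = 51.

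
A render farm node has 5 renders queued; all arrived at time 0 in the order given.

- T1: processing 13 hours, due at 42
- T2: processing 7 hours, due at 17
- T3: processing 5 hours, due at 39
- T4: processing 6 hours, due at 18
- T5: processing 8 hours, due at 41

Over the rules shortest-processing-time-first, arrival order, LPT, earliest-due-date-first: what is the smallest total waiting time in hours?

60

SPT (increasing processing time): T3 T4 T2 T5 T1.
T3: waits 0, runs 0→5
T4: waits 5, runs 5→11
T2: waits 11, runs 11→18
T5: waits 18, runs 18→26
T1: waits 26, runs 26→39
Sum = 0+5+11+18+26 = 60.
FIFO (arrival order): T1 T2 T3 T4 T5.
T1: waits 0, runs 0→13
T2: waits 13, runs 13→20
T3: waits 20, runs 20→25
T4: waits 25, runs 25→31
T5: waits 31, runs 31→39
Sum = 0+13+20+25+31 = 89.
LPT (decreasing processing time): T1 T5 T2 T4 T3.
T1: waits 0, runs 0→13
T5: waits 13, runs 13→21
T2: waits 21, runs 21→28
T4: waits 28, runs 28→34
T3: waits 34, runs 34→39
Sum = 0+13+21+28+34 = 96.
EDD (increasing due date): T2 T4 T3 T5 T1.
T2: waits 0, runs 0→7
T4: waits 7, runs 7→13
T3: waits 13, runs 13→18
T5: waits 18, runs 18→26
T1: waits 26, runs 26→39
Sum = 0+7+13+18+26 = 64.
SPT 60, FIFO 89, LPT 96, EDD 64 → minimum 60.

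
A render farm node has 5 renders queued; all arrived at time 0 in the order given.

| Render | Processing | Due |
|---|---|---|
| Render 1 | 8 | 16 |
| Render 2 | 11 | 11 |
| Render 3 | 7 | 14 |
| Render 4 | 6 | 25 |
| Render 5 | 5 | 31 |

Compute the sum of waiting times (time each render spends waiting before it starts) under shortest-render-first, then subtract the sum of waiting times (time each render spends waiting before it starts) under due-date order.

SPT (increasing processing time): Render 5 Render 4 Render 3 Render 1 Render 2.
Render 5: waits 0, runs 0→5
Render 4: waits 5, runs 5→11
Render 3: waits 11, runs 11→18
Render 1: waits 18, runs 18→26
Render 2: waits 26, runs 26→37
Sum = 0+5+11+18+26 = 60.
EDD (increasing due date): Render 2 Render 3 Render 1 Render 4 Render 5.
Render 2: waits 0, runs 0→11
Render 3: waits 11, runs 11→18
Render 1: waits 18, runs 18→26
Render 4: waits 26, runs 26→32
Render 5: waits 32, runs 32→37
Sum = 0+11+18+26+32 = 87.
Difference = 60 − 87 = -27.

-27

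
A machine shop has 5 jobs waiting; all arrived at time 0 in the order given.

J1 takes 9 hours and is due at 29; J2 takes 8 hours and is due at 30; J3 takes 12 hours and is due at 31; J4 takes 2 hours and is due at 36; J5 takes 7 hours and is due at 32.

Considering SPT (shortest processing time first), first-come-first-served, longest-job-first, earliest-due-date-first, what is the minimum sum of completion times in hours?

92

SPT (increasing processing time): J4 J5 J2 J1 J3.
J4: 0→2
J5: 2→9
J2: 9→17
J1: 17→26
J3: 26→38
Sum = 2+9+17+26+38 = 92.
FIFO (arrival order): J1 J2 J3 J4 J5.
J1: 0→9
J2: 9→17
J3: 17→29
J4: 29→31
J5: 31→38
Sum = 9+17+29+31+38 = 124.
LPT (decreasing processing time): J3 J1 J2 J5 J4.
J3: 0→12
J1: 12→21
J2: 21→29
J5: 29→36
J4: 36→38
Sum = 12+21+29+36+38 = 136.
EDD (increasing due date): J1 J2 J3 J5 J4.
J1: 0→9
J2: 9→17
J3: 17→29
J5: 29→36
J4: 36→38
Sum = 9+17+29+36+38 = 129.
SPT 92, FIFO 124, LPT 136, EDD 129 → minimum 92.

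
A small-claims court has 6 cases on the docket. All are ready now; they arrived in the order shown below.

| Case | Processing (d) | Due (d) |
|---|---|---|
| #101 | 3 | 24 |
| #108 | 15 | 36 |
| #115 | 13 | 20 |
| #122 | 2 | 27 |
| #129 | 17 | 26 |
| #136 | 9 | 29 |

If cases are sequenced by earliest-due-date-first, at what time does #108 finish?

59

EDD (increasing due date): #115 #101 #129 #122 #136 #108.
#115: 0→13
#101: 13→16
#129: 16→33
#122: 33→35
#136: 35→44
#108: 44→59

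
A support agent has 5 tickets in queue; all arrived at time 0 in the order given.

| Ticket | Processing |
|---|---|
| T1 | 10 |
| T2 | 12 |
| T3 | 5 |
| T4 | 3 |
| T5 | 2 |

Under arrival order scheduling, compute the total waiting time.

FIFO (arrival order): T1 T2 T3 T4 T5.
T1: waits 0, runs 0→10
T2: waits 10, runs 10→22
T3: waits 22, runs 22→27
T4: waits 27, runs 27→30
T5: waits 30, runs 30→32
Sum = 0+10+22+27+30 = 89.

89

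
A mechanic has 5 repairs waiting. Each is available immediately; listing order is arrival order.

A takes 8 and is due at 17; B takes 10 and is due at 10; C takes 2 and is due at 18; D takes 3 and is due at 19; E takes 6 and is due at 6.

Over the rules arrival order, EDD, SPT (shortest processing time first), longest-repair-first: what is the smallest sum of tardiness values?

FIFO (arrival order): A B C D E.
A: 0→8, due 17, tardiness 0
B: 8→18, due 10, tardiness 8
C: 18→20, due 18, tardiness 2
D: 20→23, due 19, tardiness 4
E: 23→29, due 6, tardiness 23
Sum = 0+8+2+4+23 = 37.
EDD (increasing due date): E B A C D.
E: 0→6, due 6, tardiness 0
B: 6→16, due 10, tardiness 6
A: 16→24, due 17, tardiness 7
C: 24→26, due 18, tardiness 8
D: 26→29, due 19, tardiness 10
Sum = 0+6+7+8+10 = 31.
SPT (increasing processing time): C D E A B.
C: 0→2, due 18, tardiness 0
D: 2→5, due 19, tardiness 0
E: 5→11, due 6, tardiness 5
A: 11→19, due 17, tardiness 2
B: 19→29, due 10, tardiness 19
Sum = 0+0+5+2+19 = 26.
LPT (decreasing processing time): B A E D C.
B: 0→10, due 10, tardiness 0
A: 10→18, due 17, tardiness 1
E: 18→24, due 6, tardiness 18
D: 24→27, due 19, tardiness 8
C: 27→29, due 18, tardiness 11
Sum = 0+1+18+8+11 = 38.
FIFO 37, EDD 31, SPT 26, LPT 38 → minimum 26.

26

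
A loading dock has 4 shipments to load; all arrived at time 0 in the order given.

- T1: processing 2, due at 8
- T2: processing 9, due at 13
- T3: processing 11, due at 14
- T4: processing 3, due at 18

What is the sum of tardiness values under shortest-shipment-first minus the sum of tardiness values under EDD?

-3

SPT (increasing processing time): T1 T4 T2 T3.
T1: 0→2, due 8, tardiness 0
T4: 2→5, due 18, tardiness 0
T2: 5→14, due 13, tardiness 1
T3: 14→25, due 14, tardiness 11
Sum = 0+0+1+11 = 12.
EDD (increasing due date): T1 T2 T3 T4.
T1: 0→2, due 8, tardiness 0
T2: 2→11, due 13, tardiness 0
T3: 11→22, due 14, tardiness 8
T4: 22→25, due 18, tardiness 7
Sum = 0+0+8+7 = 15.
Difference = 12 − 15 = -3.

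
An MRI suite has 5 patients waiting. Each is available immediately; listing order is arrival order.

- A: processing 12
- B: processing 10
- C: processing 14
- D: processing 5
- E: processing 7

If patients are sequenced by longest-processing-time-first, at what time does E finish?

LPT (decreasing processing time): C A B E D.
C: 0→14
A: 14→26
B: 26→36
E: 36→43

43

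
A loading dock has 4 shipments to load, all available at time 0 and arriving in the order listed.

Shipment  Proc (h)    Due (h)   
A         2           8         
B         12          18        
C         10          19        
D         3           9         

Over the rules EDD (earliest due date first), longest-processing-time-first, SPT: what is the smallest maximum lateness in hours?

EDD (increasing due date): A D B C.
A: 0→2, due 8, lateness -6
D: 2→5, due 9, lateness -4
B: 5→17, due 18, lateness -1
C: 17→27, due 19, lateness 8
Maximum = 8.
LPT (decreasing processing time): B C D A.
B: 0→12, due 18, lateness -6
C: 12→22, due 19, lateness 3
D: 22→25, due 9, lateness 16
A: 25→27, due 8, lateness 19
Maximum = 19.
SPT (increasing processing time): A D C B.
A: 0→2, due 8, lateness -6
D: 2→5, due 9, lateness -4
C: 5→15, due 19, lateness -4
B: 15→27, due 18, lateness 9
Maximum = 9.
EDD 8, LPT 19, SPT 9 → minimum 8.

8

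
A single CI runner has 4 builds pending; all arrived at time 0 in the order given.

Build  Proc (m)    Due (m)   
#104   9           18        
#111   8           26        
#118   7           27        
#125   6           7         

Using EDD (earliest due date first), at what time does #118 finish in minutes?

EDD (increasing due date): #125 #104 #111 #118.
#125: 0→6
#104: 6→15
#111: 15→23
#118: 23→30

30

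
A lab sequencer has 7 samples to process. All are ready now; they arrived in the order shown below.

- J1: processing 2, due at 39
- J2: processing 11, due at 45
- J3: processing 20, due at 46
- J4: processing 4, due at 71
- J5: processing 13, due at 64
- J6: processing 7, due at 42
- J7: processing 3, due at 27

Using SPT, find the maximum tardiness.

SPT (increasing processing time): J1 J7 J4 J6 J2 J5 J3.
J1: 0→2, due 39, tardiness 0
J7: 2→5, due 27, tardiness 0
J4: 5→9, due 71, tardiness 0
J6: 9→16, due 42, tardiness 0
J2: 16→27, due 45, tardiness 0
J5: 27→40, due 64, tardiness 0
J3: 40→60, due 46, tardiness 14
Maximum = 14.

14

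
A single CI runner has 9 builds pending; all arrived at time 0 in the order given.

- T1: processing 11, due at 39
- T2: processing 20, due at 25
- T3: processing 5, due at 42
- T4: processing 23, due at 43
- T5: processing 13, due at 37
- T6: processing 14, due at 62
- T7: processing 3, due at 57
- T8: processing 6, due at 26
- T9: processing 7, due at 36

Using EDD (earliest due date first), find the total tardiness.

EDD (increasing due date): T2 T8 T9 T5 T1 T3 T4 T7 T6.
T2: 0→20, due 25, tardiness 0
T8: 20→26, due 26, tardiness 0
T9: 26→33, due 36, tardiness 0
T5: 33→46, due 37, tardiness 9
T1: 46→57, due 39, tardiness 18
T3: 57→62, due 42, tardiness 20
T4: 62→85, due 43, tardiness 42
T7: 85→88, due 57, tardiness 31
T6: 88→102, due 62, tardiness 40
Sum = 0+0+0+9+18+20+42+31+40 = 160.

160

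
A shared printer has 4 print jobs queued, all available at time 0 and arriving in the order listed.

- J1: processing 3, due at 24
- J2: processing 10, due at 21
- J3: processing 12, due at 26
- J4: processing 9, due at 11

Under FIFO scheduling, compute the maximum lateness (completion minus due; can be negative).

23

FIFO (arrival order): J1 J2 J3 J4.
J1: 0→3, due 24, lateness -21
J2: 3→13, due 21, lateness -8
J3: 13→25, due 26, lateness -1
J4: 25→34, due 11, lateness 23
Maximum = 23.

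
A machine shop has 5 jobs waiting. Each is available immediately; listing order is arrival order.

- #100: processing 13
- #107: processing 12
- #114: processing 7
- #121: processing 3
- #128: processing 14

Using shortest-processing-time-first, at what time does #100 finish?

35

SPT (increasing processing time): #121 #114 #107 #100 #128.
#121: 0→3
#114: 3→10
#107: 10→22
#100: 22→35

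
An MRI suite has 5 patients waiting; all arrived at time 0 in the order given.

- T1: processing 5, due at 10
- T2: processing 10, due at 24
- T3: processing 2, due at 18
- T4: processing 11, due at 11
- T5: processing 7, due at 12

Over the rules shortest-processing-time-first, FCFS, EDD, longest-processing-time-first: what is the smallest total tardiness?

SPT (increasing processing time): T3 T1 T5 T2 T4.
T3: 0→2, due 18, tardiness 0
T1: 2→7, due 10, tardiness 0
T5: 7→14, due 12, tardiness 2
T2: 14→24, due 24, tardiness 0
T4: 24→35, due 11, tardiness 24
Sum = 0+0+2+0+24 = 26.
FIFO (arrival order): T1 T2 T3 T4 T5.
T1: 0→5, due 10, tardiness 0
T2: 5→15, due 24, tardiness 0
T3: 15→17, due 18, tardiness 0
T4: 17→28, due 11, tardiness 17
T5: 28→35, due 12, tardiness 23
Sum = 0+0+0+17+23 = 40.
EDD (increasing due date): T1 T4 T5 T3 T2.
T1: 0→5, due 10, tardiness 0
T4: 5→16, due 11, tardiness 5
T5: 16→23, due 12, tardiness 11
T3: 23→25, due 18, tardiness 7
T2: 25→35, due 24, tardiness 11
Sum = 0+5+11+7+11 = 34.
LPT (decreasing processing time): T4 T2 T5 T1 T3.
T4: 0→11, due 11, tardiness 0
T2: 11→21, due 24, tardiness 0
T5: 21→28, due 12, tardiness 16
T1: 28→33, due 10, tardiness 23
T3: 33→35, due 18, tardiness 17
Sum = 0+0+16+23+17 = 56.
SPT 26, FIFO 40, EDD 34, LPT 56 → minimum 26.

26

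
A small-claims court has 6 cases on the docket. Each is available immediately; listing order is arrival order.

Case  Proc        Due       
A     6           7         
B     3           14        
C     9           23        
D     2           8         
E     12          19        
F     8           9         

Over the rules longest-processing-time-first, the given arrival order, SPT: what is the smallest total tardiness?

40

LPT (decreasing processing time): E C F A B D.
E: 0→12, due 19, tardiness 0
C: 12→21, due 23, tardiness 0
F: 21→29, due 9, tardiness 20
A: 29→35, due 7, tardiness 28
B: 35→38, due 14, tardiness 24
D: 38→40, due 8, tardiness 32
Sum = 0+0+20+28+24+32 = 104.
FIFO (arrival order): A B C D E F.
A: 0→6, due 7, tardiness 0
B: 6→9, due 14, tardiness 0
C: 9→18, due 23, tardiness 0
D: 18→20, due 8, tardiness 12
E: 20→32, due 19, tardiness 13
F: 32→40, due 9, tardiness 31
Sum = 0+0+0+12+13+31 = 56.
SPT (increasing processing time): D B A F C E.
D: 0→2, due 8, tardiness 0
B: 2→5, due 14, tardiness 0
A: 5→11, due 7, tardiness 4
F: 11→19, due 9, tardiness 10
C: 19→28, due 23, tardiness 5
E: 28→40, due 19, tardiness 21
Sum = 0+0+4+10+5+21 = 40.
LPT 104, FIFO 56, SPT 40 → minimum 40.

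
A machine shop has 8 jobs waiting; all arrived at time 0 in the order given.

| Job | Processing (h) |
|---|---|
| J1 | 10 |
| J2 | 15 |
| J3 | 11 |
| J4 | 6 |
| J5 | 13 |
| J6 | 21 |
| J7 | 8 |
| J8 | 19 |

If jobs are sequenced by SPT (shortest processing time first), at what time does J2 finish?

63

SPT (increasing processing time): J4 J7 J1 J3 J5 J2 J8 J6.
J4: 0→6
J7: 6→14
J1: 14→24
J3: 24→35
J5: 35→48
J2: 48→63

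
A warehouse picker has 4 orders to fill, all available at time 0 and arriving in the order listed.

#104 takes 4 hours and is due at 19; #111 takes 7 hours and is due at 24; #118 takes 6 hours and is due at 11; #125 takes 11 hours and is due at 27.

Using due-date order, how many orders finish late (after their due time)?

EDD (increasing due date): #118 #104 #111 #125.
#118: 0→6, due 11, tardiness 0
#104: 6→10, due 19, tardiness 0
#111: 10→17, due 24, tardiness 0
#125: 17→28, due 27, tardiness 1
Late orders: 1.

1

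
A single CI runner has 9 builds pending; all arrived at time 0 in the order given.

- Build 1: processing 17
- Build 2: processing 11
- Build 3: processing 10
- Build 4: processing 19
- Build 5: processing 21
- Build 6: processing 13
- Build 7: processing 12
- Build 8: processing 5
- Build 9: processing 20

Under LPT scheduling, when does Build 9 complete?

41

LPT (decreasing processing time): Build 5 Build 9 Build 4 Build 1 Build 6 Build 7 Build 2 Build 3 Build 8.
Build 5: 0→21
Build 9: 21→41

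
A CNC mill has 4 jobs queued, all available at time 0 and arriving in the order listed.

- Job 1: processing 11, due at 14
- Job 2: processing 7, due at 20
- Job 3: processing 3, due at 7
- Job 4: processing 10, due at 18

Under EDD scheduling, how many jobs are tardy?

2

EDD (increasing due date): Job 3 Job 1 Job 4 Job 2.
Job 3: 0→3, due 7, tardiness 0
Job 1: 3→14, due 14, tardiness 0
Job 4: 14→24, due 18, tardiness 6
Job 2: 24→31, due 20, tardiness 11
Late jobs: 2.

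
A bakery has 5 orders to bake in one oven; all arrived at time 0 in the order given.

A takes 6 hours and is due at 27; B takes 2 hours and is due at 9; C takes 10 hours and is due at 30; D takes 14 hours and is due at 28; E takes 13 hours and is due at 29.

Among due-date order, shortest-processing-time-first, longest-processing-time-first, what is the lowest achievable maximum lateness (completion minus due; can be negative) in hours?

15

EDD (increasing due date): B A D E C.
B: 0→2, due 9, lateness -7
A: 2→8, due 27, lateness -19
D: 8→22, due 28, lateness -6
E: 22→35, due 29, lateness 6
C: 35→45, due 30, lateness 15
Maximum = 15.
SPT (increasing processing time): B A C E D.
B: 0→2, due 9, lateness -7
A: 2→8, due 27, lateness -19
C: 8→18, due 30, lateness -12
E: 18→31, due 29, lateness 2
D: 31→45, due 28, lateness 17
Maximum = 17.
LPT (decreasing processing time): D E C A B.
D: 0→14, due 28, lateness -14
E: 14→27, due 29, lateness -2
C: 27→37, due 30, lateness 7
A: 37→43, due 27, lateness 16
B: 43→45, due 9, lateness 36
Maximum = 36.
EDD 15, SPT 17, LPT 36 → minimum 15.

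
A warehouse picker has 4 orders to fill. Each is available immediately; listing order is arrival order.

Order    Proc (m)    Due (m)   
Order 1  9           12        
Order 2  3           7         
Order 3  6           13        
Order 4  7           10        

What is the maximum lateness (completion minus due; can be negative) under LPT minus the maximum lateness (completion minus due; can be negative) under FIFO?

LPT (decreasing processing time): Order 1 Order 4 Order 3 Order 2.
Order 1: 0→9, due 12, lateness -3
Order 4: 9→16, due 10, lateness 6
Order 3: 16→22, due 13, lateness 9
Order 2: 22→25, due 7, lateness 18
Maximum = 18.
FIFO (arrival order): Order 1 Order 2 Order 3 Order 4.
Order 1: 0→9, due 12, lateness -3
Order 2: 9→12, due 7, lateness 5
Order 3: 12→18, due 13, lateness 5
Order 4: 18→25, due 10, lateness 15
Maximum = 15.
Difference = 18 − 15 = 3.

3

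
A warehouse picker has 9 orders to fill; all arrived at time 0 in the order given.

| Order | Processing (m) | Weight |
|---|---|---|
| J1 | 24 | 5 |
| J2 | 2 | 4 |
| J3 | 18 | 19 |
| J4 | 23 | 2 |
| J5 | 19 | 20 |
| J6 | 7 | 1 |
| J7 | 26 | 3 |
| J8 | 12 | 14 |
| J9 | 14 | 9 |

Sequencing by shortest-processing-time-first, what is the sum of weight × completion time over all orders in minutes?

SPT (increasing processing time): J2 J6 J8 J9 J3 J5 J4 J1 J7.
J2: finishes 2, weight 4, w·C = 8
J6: finishes 9, weight 1, w·C = 9
J8: finishes 21, weight 14, w·C = 294
J9: finishes 35, weight 9, w·C = 315
J3: finishes 53, weight 19, w·C = 1007
J5: finishes 72, weight 20, w·C = 1440
J4: finishes 95, weight 2, w·C = 190
J1: finishes 119, weight 5, w·C = 595
J7: finishes 145, weight 3, w·C = 435
Sum = 8+9+294+315+1007+1440+190+595+435 = 4293.

4293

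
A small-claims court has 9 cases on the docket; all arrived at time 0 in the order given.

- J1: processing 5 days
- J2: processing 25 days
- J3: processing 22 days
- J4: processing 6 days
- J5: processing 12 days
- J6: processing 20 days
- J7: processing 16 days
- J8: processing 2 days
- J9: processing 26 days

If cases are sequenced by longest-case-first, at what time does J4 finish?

127

LPT (decreasing processing time): J9 J2 J3 J6 J7 J5 J4 J1 J8.
J9: 0→26
J2: 26→51
J3: 51→73
J6: 73→93
J7: 93→109
J5: 109→121
J4: 121→127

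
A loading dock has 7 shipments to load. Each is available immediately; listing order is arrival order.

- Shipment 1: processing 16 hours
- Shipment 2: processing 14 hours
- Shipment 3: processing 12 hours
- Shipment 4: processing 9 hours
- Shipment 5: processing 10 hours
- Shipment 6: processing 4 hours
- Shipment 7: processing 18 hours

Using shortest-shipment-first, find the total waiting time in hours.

SPT (increasing processing time): Shipment 6 Shipment 4 Shipment 5 Shipment 3 Shipment 2 Shipment 1 Shipment 7.
Shipment 6: waits 0, runs 0→4
Shipment 4: waits 4, runs 4→13
Shipment 5: waits 13, runs 13→23
Shipment 3: waits 23, runs 23→35
Shipment 2: waits 35, runs 35→49
Shipment 1: waits 49, runs 49→65
Shipment 7: waits 65, runs 65→83
Sum = 0+4+13+23+35+49+65 = 189.

189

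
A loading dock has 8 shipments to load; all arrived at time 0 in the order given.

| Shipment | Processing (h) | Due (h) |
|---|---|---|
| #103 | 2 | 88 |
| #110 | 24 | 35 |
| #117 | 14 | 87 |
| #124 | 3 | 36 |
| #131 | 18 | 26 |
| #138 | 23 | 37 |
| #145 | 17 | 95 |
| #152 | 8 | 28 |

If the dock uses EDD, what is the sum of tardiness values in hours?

92

EDD (increasing due date): #131 #152 #110 #124 #138 #117 #103 #145.
#131: 0→18, due 26, tardiness 0
#152: 18→26, due 28, tardiness 0
#110: 26→50, due 35, tardiness 15
#124: 50→53, due 36, tardiness 17
#138: 53→76, due 37, tardiness 39
#117: 76→90, due 87, tardiness 3
#103: 90→92, due 88, tardiness 4
#145: 92→109, due 95, tardiness 14
Sum = 0+0+15+17+39+3+4+14 = 92.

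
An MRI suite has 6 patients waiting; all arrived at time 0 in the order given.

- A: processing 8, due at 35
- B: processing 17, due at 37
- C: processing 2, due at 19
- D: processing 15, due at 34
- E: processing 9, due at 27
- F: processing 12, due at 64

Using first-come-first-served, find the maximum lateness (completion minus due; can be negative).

24

FIFO (arrival order): A B C D E F.
A: 0→8, due 35, lateness -27
B: 8→25, due 37, lateness -12
C: 25→27, due 19, lateness 8
D: 27→42, due 34, lateness 8
E: 42→51, due 27, lateness 24
F: 51→63, due 64, lateness -1
Maximum = 24.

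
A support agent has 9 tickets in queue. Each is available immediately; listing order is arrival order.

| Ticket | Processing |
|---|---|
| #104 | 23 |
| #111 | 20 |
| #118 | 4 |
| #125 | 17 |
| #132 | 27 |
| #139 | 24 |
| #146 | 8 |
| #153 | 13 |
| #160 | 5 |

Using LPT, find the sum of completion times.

891

LPT (decreasing processing time): #132 #139 #104 #111 #125 #153 #146 #160 #118.
#132: 0→27
#139: 27→51
#104: 51→74
#111: 74→94
#125: 94→111
#153: 111→124
#146: 124→132
#160: 132→137
#118: 137→141
Sum = 27+51+74+94+111+124+132+137+141 = 891.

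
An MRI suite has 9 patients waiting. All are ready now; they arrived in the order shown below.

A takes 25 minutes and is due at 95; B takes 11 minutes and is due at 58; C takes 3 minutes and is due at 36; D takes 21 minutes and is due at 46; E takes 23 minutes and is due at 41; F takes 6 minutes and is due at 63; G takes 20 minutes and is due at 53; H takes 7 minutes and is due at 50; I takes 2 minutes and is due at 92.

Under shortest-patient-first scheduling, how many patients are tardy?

SPT (increasing processing time): I C F H B G D E A.
I: 0→2, due 92, tardiness 0
C: 2→5, due 36, tardiness 0
F: 5→11, due 63, tardiness 0
H: 11→18, due 50, tardiness 0
B: 18→29, due 58, tardiness 0
G: 29→49, due 53, tardiness 0
D: 49→70, due 46, tardiness 24
E: 70→93, due 41, tardiness 52
A: 93→118, due 95, tardiness 23
Late patients: 3.

3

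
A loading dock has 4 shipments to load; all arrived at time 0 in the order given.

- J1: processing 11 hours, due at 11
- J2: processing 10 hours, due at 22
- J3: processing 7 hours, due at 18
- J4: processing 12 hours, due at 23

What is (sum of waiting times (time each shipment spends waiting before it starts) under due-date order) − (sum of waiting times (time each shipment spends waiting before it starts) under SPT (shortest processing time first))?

5

EDD (increasing due date): J1 J3 J2 J4.
J1: waits 0, runs 0→11
J3: waits 11, runs 11→18
J2: waits 18, runs 18→28
J4: waits 28, runs 28→40
Sum = 0+11+18+28 = 57.
SPT (increasing processing time): J3 J2 J1 J4.
J3: waits 0, runs 0→7
J2: waits 7, runs 7→17
J1: waits 17, runs 17→28
J4: waits 28, runs 28→40
Sum = 0+7+17+28 = 52.
Difference = 57 − 52 = 5.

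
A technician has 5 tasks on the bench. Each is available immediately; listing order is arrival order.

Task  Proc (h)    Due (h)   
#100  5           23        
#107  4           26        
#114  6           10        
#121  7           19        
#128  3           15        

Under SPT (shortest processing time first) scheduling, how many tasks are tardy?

SPT (increasing processing time): #128 #107 #100 #114 #121.
#128: 0→3, due 15, tardiness 0
#107: 3→7, due 26, tardiness 0
#100: 7→12, due 23, tardiness 0
#114: 12→18, due 10, tardiness 8
#121: 18→25, due 19, tardiness 6
Late tasks: 2.

2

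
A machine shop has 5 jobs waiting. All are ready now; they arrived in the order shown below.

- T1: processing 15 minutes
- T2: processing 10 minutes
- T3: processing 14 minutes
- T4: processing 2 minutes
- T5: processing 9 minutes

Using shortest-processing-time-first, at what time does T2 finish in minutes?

21

SPT (increasing processing time): T4 T5 T2 T3 T1.
T4: 0→2
T5: 2→11
T2: 11→21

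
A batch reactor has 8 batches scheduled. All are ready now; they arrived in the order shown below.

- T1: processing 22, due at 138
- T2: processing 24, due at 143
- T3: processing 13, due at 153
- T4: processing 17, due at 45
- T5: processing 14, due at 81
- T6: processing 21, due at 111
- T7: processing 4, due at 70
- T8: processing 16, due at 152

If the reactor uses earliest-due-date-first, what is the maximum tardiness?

0

EDD (increasing due date): T4 T7 T5 T6 T1 T2 T8 T3.
T4: 0→17, due 45, tardiness 0
T7: 17→21, due 70, tardiness 0
T5: 21→35, due 81, tardiness 0
T6: 35→56, due 111, tardiness 0
T1: 56→78, due 138, tardiness 0
T2: 78→102, due 143, tardiness 0
T8: 102→118, due 152, tardiness 0
T3: 118→131, due 153, tardiness 0
Maximum = 0.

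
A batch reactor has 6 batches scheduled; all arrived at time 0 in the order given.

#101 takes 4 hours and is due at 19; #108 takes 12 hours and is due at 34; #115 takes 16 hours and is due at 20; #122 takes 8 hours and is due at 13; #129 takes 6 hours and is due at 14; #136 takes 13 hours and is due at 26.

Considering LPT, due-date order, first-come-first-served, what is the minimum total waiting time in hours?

LPT (decreasing processing time): #115 #136 #108 #122 #129 #101.
#115: waits 0, runs 0→16
#136: waits 16, runs 16→29
#108: waits 29, runs 29→41
#122: waits 41, runs 41→49
#129: waits 49, runs 49→55
#101: waits 55, runs 55→59
Sum = 0+16+29+41+49+55 = 190.
EDD (increasing due date): #122 #129 #101 #115 #136 #108.
#122: waits 0, runs 0→8
#129: waits 8, runs 8→14
#101: waits 14, runs 14→18
#115: waits 18, runs 18→34
#136: waits 34, runs 34→47
#108: waits 47, runs 47→59
Sum = 0+8+14+18+34+47 = 121.
FIFO (arrival order): #101 #108 #115 #122 #129 #136.
#101: waits 0, runs 0→4
#108: waits 4, runs 4→16
#115: waits 16, runs 16→32
#122: waits 32, runs 32→40
#129: waits 40, runs 40→46
#136: waits 46, runs 46→59
Sum = 0+4+16+32+40+46 = 138.
LPT 190, EDD 121, FIFO 138 → minimum 121.

121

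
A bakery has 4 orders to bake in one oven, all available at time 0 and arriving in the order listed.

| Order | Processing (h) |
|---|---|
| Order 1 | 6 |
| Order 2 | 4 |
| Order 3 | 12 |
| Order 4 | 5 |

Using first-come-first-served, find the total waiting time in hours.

FIFO (arrival order): Order 1 Order 2 Order 3 Order 4.
Order 1: waits 0, runs 0→6
Order 2: waits 6, runs 6→10
Order 3: waits 10, runs 10→22
Order 4: waits 22, runs 22→27
Sum = 0+6+10+22 = 38.

38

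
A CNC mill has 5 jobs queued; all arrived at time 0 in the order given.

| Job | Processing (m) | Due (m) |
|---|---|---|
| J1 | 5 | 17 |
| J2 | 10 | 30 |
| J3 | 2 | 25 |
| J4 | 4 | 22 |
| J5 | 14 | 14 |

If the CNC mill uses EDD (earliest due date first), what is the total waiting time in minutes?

81

EDD (increasing due date): J5 J1 J4 J3 J2.
J5: waits 0, runs 0→14
J1: waits 14, runs 14→19
J4: waits 19, runs 19→23
J3: waits 23, runs 23→25
J2: waits 25, runs 25→35
Sum = 0+14+19+23+25 = 81.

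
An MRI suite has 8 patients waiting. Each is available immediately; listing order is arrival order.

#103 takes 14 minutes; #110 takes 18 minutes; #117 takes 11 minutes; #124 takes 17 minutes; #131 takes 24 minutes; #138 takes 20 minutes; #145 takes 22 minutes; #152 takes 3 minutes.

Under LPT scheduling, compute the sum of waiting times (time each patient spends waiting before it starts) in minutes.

LPT (decreasing processing time): #131 #145 #138 #110 #124 #103 #117 #152.
#131: waits 0, runs 0→24
#145: waits 24, runs 24→46
#138: waits 46, runs 46→66
#110: waits 66, runs 66→84
#124: waits 84, runs 84→101
#103: waits 101, runs 101→115
#117: waits 115, runs 115→126
#152: waits 126, runs 126→129
Sum = 0+24+46+66+84+101+115+126 = 562.

562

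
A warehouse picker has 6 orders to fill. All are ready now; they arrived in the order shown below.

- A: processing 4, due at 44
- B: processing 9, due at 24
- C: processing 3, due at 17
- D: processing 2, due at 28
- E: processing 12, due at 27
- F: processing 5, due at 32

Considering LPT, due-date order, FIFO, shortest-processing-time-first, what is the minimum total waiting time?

53

LPT (decreasing processing time): E B F A C D.
E: waits 0, runs 0→12
B: waits 12, runs 12→21
F: waits 21, runs 21→26
A: waits 26, runs 26→30
C: waits 30, runs 30→33
D: waits 33, runs 33→35
Sum = 0+12+21+26+30+33 = 122.
EDD (increasing due date): C B E D F A.
C: waits 0, runs 0→3
B: waits 3, runs 3→12
E: waits 12, runs 12→24
D: waits 24, runs 24→26
F: waits 26, runs 26→31
A: waits 31, runs 31→35
Sum = 0+3+12+24+26+31 = 96.
FIFO (arrival order): A B C D E F.
A: waits 0, runs 0→4
B: waits 4, runs 4→13
C: waits 13, runs 13→16
D: waits 16, runs 16→18
E: waits 18, runs 18→30
F: waits 30, runs 30→35
Sum = 0+4+13+16+18+30 = 81.
SPT (increasing processing time): D C A F B E.
D: waits 0, runs 0→2
C: waits 2, runs 2→5
A: waits 5, runs 5→9
F: waits 9, runs 9→14
B: waits 14, runs 14→23
E: waits 23, runs 23→35
Sum = 0+2+5+9+14+23 = 53.
LPT 122, EDD 96, FIFO 81, SPT 53 → minimum 53.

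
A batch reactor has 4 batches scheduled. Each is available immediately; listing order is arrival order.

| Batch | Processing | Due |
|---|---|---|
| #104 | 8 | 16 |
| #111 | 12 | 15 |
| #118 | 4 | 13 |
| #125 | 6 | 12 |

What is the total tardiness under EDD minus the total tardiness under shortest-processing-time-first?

4

EDD (increasing due date): #125 #118 #111 #104.
#125: 0→6, due 12, tardiness 0
#118: 6→10, due 13, tardiness 0
#111: 10→22, due 15, tardiness 7
#104: 22→30, due 16, tardiness 14
Sum = 0+0+7+14 = 21.
SPT (increasing processing time): #118 #125 #104 #111.
#118: 0→4, due 13, tardiness 0
#125: 4→10, due 12, tardiness 0
#104: 10→18, due 16, tardiness 2
#111: 18→30, due 15, tardiness 15
Sum = 0+0+2+15 = 17.
Difference = 21 − 17 = 4.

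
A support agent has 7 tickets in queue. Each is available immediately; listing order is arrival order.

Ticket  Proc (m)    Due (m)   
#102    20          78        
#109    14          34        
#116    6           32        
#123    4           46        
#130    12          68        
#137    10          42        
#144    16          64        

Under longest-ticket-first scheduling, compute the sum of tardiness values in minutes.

128

LPT (decreasing processing time): #102 #144 #109 #130 #137 #116 #123.
#102: 0→20, due 78, tardiness 0
#144: 20→36, due 64, tardiness 0
#109: 36→50, due 34, tardiness 16
#130: 50→62, due 68, tardiness 0
#137: 62→72, due 42, tardiness 30
#116: 72→78, due 32, tardiness 46
#123: 78→82, due 46, tardiness 36
Sum = 0+0+16+0+30+46+36 = 128.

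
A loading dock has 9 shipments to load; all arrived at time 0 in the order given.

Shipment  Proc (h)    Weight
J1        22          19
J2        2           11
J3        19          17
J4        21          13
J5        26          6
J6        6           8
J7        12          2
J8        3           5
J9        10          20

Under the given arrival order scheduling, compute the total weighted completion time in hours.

6744

FIFO (arrival order): J1 J2 J3 J4 J5 J6 J7 J8 J9.
J1: finishes 22, weight 19, w·C = 418
J2: finishes 24, weight 11, w·C = 264
J3: finishes 43, weight 17, w·C = 731
J4: finishes 64, weight 13, w·C = 832
J5: finishes 90, weight 6, w·C = 540
J6: finishes 96, weight 8, w·C = 768
J7: finishes 108, weight 2, w·C = 216
J8: finishes 111, weight 5, w·C = 555
J9: finishes 121, weight 20, w·C = 2420
Sum = 418+264+731+832+540+768+216+555+2420 = 6744.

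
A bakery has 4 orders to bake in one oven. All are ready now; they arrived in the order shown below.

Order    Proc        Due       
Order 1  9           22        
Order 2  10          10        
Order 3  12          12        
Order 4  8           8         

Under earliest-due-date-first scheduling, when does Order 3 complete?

30

EDD (increasing due date): Order 4 Order 2 Order 3 Order 1.
Order 4: 0→8
Order 2: 8→18
Order 3: 18→30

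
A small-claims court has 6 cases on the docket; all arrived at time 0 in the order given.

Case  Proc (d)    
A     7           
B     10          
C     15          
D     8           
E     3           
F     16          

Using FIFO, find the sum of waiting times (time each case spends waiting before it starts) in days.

FIFO (arrival order): A B C D E F.
A: waits 0, runs 0→7
B: waits 7, runs 7→17
C: waits 17, runs 17→32
D: waits 32, runs 32→40
E: waits 40, runs 40→43
F: waits 43, runs 43→59
Sum = 0+7+17+32+40+43 = 139.

139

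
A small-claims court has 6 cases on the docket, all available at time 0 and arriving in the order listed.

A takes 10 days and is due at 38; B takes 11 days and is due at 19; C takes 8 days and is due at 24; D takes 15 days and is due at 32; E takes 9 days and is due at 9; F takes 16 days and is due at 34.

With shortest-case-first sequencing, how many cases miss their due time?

4

SPT (increasing processing time): C E A B D F.
C: 0→8, due 24, tardiness 0
E: 8→17, due 9, tardiness 8
A: 17→27, due 38, tardiness 0
B: 27→38, due 19, tardiness 19
D: 38→53, due 32, tardiness 21
F: 53→69, due 34, tardiness 35
Late cases: 4.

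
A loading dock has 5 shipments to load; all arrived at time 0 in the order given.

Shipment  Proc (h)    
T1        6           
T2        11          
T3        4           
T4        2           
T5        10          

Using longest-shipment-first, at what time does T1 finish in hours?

LPT (decreasing processing time): T2 T5 T1 T3 T4.
T2: 0→11
T5: 11→21
T1: 21→27

27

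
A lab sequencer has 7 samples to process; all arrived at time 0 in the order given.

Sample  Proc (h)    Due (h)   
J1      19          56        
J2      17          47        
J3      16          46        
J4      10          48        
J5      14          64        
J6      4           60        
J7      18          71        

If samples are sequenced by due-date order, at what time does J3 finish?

16

EDD (increasing due date): J3 J2 J4 J1 J6 J5 J7.
J3: 0→16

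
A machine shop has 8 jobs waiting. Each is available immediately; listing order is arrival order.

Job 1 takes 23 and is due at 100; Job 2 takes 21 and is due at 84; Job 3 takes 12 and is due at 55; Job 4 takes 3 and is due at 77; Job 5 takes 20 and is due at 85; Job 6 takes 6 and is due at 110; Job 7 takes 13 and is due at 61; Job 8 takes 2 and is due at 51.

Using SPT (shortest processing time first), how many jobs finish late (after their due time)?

SPT (increasing processing time): Job 8 Job 4 Job 6 Job 3 Job 7 Job 5 Job 2 Job 1.
Job 8: 0→2, due 51, tardiness 0
Job 4: 2→5, due 77, tardiness 0
Job 6: 5→11, due 110, tardiness 0
Job 3: 11→23, due 55, tardiness 0
Job 7: 23→36, due 61, tardiness 0
Job 5: 36→56, due 85, tardiness 0
Job 2: 56→77, due 84, tardiness 0
Job 1: 77→100, due 100, tardiness 0
Late jobs: 0.

0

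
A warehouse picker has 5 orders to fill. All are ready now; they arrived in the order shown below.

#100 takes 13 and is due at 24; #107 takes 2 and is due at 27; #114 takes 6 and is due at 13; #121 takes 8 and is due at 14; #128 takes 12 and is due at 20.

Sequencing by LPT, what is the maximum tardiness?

26

LPT (decreasing processing time): #100 #128 #121 #114 #107.
#100: 0→13, due 24, tardiness 0
#128: 13→25, due 20, tardiness 5
#121: 25→33, due 14, tardiness 19
#114: 33→39, due 13, tardiness 26
#107: 39→41, due 27, tardiness 14
Maximum = 26.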